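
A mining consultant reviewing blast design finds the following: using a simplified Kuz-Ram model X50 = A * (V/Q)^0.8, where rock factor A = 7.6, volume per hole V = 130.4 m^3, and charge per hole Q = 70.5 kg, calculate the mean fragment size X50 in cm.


Compute V/Q:
V/Q = 130.4 / 70.5 = 1.84964539
Raise to the power 0.8:
(V/Q)^0.8 = 1.84964539^0.8 = 1.635576189
Multiply by A:
X50 = 7.6 * 1.635576189
= 12.4304 cm

12.4304 cm


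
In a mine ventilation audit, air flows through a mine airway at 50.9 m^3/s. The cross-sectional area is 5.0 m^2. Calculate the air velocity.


10.18 m/s

Velocity = flow rate / cross-sectional area
= 50.9 / 5.0
= 10.18 m/s


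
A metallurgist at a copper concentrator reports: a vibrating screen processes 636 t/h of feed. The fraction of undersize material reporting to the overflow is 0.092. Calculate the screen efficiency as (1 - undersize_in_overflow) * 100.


90.8%

Screen efficiency = (1 - fraction of undersize in overflow) * 100
= (1 - 0.092) * 100
= 0.908 * 100
= 90.8%


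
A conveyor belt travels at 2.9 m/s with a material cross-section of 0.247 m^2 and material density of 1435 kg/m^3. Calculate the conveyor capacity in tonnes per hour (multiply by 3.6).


Volumetric flow = speed * area
= 2.9 * 0.247 = 0.7163 m^3/s
Mass flow = volumetric * density
= 0.7163 * 1435 = 1027.8905 kg/s
Convert to t/h: multiply by 3.6
Capacity = 1027.8905 * 3.6
= 3700.4058 t/h

3700.4058 t/h


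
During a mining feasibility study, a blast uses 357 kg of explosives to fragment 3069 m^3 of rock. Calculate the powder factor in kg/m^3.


Powder factor = explosive mass / rock volume
= 357 / 3069
= 0.1163 kg/m^3

0.1163 kg/m^3


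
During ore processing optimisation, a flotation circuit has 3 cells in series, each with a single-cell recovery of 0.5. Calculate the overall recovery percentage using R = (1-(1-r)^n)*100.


87.5%

Complement of single-cell recovery:
1 - r = 1 - 0.5 = 0.5
Raise to power n:
(1 - r)^3 = 0.5^3 = 0.125
Overall recovery:
R = (1 - 0.125) * 100
= 87.5%


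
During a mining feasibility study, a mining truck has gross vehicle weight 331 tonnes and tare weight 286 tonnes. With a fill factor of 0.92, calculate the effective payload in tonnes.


41.4 tonnes

Maximum payload = gross - tare
= 331 - 286 = 45 tonnes
Effective payload = max payload * fill factor
= 45 * 0.92
= 41.4 tonnes


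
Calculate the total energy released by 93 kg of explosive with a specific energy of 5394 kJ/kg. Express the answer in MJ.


Energy = mass * specific_energy / 1000
= 93 * 5394 / 1000
= 501642 / 1000
= 501.642 MJ

501.642 MJ


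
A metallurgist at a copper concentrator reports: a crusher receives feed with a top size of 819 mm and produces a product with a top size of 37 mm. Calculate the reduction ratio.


Reduction ratio = feed size / product size
= 819 / 37
= 22.1351

22.1351


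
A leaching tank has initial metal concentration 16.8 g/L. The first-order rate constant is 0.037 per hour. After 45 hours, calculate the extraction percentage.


81.0809%

Compute the exponent:
-k * t = -0.037 * 45 = -1.665
Remaining concentration:
C = 16.8 * exp(-1.665)
= 16.8 * 0.189190658
= 3.178403054 g/L
Extracted = 16.8 - 3.178403054 = 13.62159695 g/L
Extraction % = 13.62159695 / 16.8 * 100
= 81.0809%


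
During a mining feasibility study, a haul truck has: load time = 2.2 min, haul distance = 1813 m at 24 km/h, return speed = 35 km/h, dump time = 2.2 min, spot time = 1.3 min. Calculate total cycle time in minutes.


13.3405 min

Convert haul speed to m/min: 24 * 1000/60 = 400 m/min
Haul time = 1813 / 400 = 4.5325 min
Convert return speed to m/min: 35 * 1000/60 = 583.3333333 m/min
Return time = 1813 / 583.3333333 = 3.108 min
Total cycle time:
= 2.2 + 4.5325 + 2.2 + 3.108 + 1.3
= 13.3405 min


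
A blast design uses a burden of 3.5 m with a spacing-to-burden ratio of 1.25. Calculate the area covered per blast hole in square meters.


First, find the spacing:
Spacing = burden * ratio = 3.5 * 1.25
= 4.375 m
Then, calculate the area:
Area = burden * spacing = 3.5 * 4.375
= 15.3125 m^2

15.3125 m^2


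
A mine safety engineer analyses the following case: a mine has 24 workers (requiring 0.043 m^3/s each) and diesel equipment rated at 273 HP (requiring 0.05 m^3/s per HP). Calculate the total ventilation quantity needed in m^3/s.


14.682 m^3/s

Airflow for workers:
Q_people = 24 * 0.043 = 1.032 m^3/s
Airflow for diesel equipment:
Q_diesel = 273 * 0.05 = 13.65 m^3/s
Total ventilation:
Q_total = 1.032 + 13.65
= 14.682 m^3/s


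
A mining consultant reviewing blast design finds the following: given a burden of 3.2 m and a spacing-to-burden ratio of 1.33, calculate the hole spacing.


Spacing = burden * ratio
= 3.2 * 1.33
= 4.256 m

4.256 m


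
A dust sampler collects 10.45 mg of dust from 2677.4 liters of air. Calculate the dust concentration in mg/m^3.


Convert liters to m^3: 1 m^3 = 1000 L
Concentration = mass / volume * 1000
= 10.45 / 2677.4 * 1000
= 0.003903040263 * 1000
= 3.903 mg/m^3

3.903 mg/m^3


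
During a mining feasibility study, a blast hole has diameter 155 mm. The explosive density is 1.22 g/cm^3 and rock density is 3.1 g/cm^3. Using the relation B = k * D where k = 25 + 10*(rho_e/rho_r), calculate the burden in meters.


4.485 m

First, compute k:
rho_e / rho_r = 1.22 / 3.1 = 0.3935483871
k = 25 + 10 * 0.3935483871 = 28.93548387
Then, compute burden:
B = k * D / 1000 = 28.93548387 * 155 / 1000
= 4485 / 1000
= 4.485 m


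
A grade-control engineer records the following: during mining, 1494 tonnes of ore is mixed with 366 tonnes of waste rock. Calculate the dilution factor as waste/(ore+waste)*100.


19.6774%

Total material = ore + waste
= 1494 + 366 = 1860 tonnes
Dilution = waste / total * 100
= 366 / 1860 * 100
= 0.1967741935 * 100
= 19.6774%


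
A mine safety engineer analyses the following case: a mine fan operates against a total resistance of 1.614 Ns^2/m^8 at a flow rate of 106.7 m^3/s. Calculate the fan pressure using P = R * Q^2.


Compute Q^2:
Q^2 = 106.7^2 = 11384.89
Compute pressure:
P = R * Q^2 = 1.614 * 11384.89
= 18375.2125 Pa

18375.2125 Pa


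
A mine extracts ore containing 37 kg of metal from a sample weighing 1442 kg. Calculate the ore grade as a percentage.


2.5659%

Ore grade = (metal mass / ore mass) * 100
= (37 / 1442) * 100
= 0.02565880721 * 100
= 2.5659%


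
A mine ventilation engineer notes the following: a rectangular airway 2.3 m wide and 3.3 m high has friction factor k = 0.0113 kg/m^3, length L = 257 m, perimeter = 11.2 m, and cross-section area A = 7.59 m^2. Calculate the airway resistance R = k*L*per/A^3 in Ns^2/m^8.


0.0744 Ns^2/m^8

Compute the numerator:
k * L * per = 0.0113 * 257 * 11.2
= 32.52592
Compute the denominator:
A^3 = 7.59^3 = 437.245479
Resistance:
R = 32.52592 / 437.245479
= 0.0744 Ns^2/m^8


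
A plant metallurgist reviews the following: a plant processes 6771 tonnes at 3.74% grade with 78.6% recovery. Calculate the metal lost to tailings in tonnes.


Total metal in feed:
= 6771 * 3.74 / 100 = 253.2354 tonnes
Metal recovered:
= 253.2354 * 78.6 / 100 = 199.0430244 tonnes
Metal lost to tailings:
= 253.2354 - 199.0430244
= 54.1924 tonnes

54.1924 tonnes


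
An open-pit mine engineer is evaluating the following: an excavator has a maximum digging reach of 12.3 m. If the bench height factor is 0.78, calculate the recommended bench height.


9.594 m

Bench height = reach * factor
= 12.3 * 0.78
= 9.594 m


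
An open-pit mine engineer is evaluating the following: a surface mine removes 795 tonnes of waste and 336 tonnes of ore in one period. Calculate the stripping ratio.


2.3661

Stripping ratio = waste tonnage / ore tonnage
= 795 / 336
= 2.3661


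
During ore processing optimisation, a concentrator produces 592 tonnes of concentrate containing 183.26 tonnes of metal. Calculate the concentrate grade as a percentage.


Grade = (metal in concentrate / concentrate mass) * 100
= (183.26 / 592) * 100
= 0.3095608108 * 100
= 30.9561%

30.9561%


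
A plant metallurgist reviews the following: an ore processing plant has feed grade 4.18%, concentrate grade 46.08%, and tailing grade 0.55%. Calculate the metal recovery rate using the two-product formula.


Using the two-product formula:
R = 100 * c * (f - t) / (f * (c - t))
Numerator = 100 * 46.08 * (4.18 - 0.55)
= 100 * 46.08 * 3.63
= 16727.04
Denominator = 4.18 * (46.08 - 0.55)
= 4.18 * 45.53
= 190.3154
R = 16727.04 / 190.3154
= 87.8912%

87.8912%


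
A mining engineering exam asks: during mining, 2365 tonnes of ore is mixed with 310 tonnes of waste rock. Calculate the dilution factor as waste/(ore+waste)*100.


Total material = ore + waste
= 2365 + 310 = 2675 tonnes
Dilution = waste / total * 100
= 310 / 2675 * 100
= 0.1158878505 * 100
= 11.5888%

11.5888%


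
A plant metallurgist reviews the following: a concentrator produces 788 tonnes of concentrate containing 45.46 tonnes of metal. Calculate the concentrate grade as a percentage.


5.769%

Grade = (metal in concentrate / concentrate mass) * 100
= (45.46 / 788) * 100
= 0.05769035533 * 100
= 5.769%


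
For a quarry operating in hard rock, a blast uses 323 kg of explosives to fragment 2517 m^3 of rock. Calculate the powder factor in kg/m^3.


Powder factor = explosive mass / rock volume
= 323 / 2517
= 0.1283 kg/m^3

0.1283 kg/m^3


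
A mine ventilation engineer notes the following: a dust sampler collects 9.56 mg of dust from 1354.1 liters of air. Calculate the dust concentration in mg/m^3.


Convert liters to m^3: 1 m^3 = 1000 L
Concentration = mass / volume * 1000
= 9.56 / 1354.1 * 1000
= 0.007060039879 * 1000
= 7.06 mg/m^3

7.06 mg/m^3


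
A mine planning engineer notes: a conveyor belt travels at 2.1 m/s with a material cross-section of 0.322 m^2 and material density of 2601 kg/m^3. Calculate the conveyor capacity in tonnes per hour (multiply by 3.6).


Volumetric flow = speed * area
= 2.1 * 0.322 = 0.6762 m^3/s
Mass flow = volumetric * density
= 0.6762 * 2601 = 1758.7962 kg/s
Convert to t/h: multiply by 3.6
Capacity = 1758.7962 * 3.6
= 6331.6663 t/h

6331.6663 t/h


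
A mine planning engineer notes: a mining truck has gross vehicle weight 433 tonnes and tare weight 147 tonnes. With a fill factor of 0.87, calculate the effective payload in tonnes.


248.82 tonnes

Maximum payload = gross - tare
= 433 - 147 = 286 tonnes
Effective payload = max payload * fill factor
= 286 * 0.87
= 248.82 tonnes


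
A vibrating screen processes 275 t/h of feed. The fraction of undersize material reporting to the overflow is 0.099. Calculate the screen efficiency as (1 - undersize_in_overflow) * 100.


Screen efficiency = (1 - fraction of undersize in overflow) * 100
= (1 - 0.099) * 100
= 0.901 * 100
= 90.1%

90.1%


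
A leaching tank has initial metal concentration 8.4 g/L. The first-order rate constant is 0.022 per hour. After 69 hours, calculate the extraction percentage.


Compute the exponent:
-k * t = -0.022 * 69 = -1.518
Remaining concentration:
C = 8.4 * exp(-1.518)
= 8.4 * 0.2191497484
= 1.840857887 g/L
Extracted = 8.4 - 1.840857887 = 6.559142113 g/L
Extraction % = 6.559142113 / 8.4 * 100
= 78.085%

78.085%


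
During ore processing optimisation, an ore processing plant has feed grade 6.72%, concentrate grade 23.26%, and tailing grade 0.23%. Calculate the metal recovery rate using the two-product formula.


97.5419%

Using the two-product formula:
R = 100 * c * (f - t) / (f * (c - t))
Numerator = 100 * 23.26 * (6.72 - 0.23)
= 100 * 23.26 * 6.49
= 15095.74
Denominator = 6.72 * (23.26 - 0.23)
= 6.72 * 23.03
= 154.7616
R = 15095.74 / 154.7616
= 97.5419%


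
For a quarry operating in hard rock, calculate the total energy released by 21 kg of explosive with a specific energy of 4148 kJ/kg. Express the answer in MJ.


Energy = mass * specific_energy / 1000
= 21 * 4148 / 1000
= 87108 / 1000
= 87.108 MJ

87.108 MJ


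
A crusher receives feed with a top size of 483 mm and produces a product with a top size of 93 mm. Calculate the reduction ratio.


5.1935

Reduction ratio = feed size / product size
= 483 / 93
= 5.1935


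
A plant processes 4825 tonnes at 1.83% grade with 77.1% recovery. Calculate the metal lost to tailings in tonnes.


20.2201 tonnes

Total metal in feed:
= 4825 * 1.83 / 100 = 88.2975 tonnes
Metal recovered:
= 88.2975 * 77.1 / 100 = 68.0773725 tonnes
Metal lost to tailings:
= 88.2975 - 68.0773725
= 20.2201 tonnes


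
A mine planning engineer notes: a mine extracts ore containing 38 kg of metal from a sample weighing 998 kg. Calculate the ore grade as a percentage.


3.8076%

Ore grade = (metal mass / ore mass) * 100
= (38 / 998) * 100
= 0.0380761523 * 100
= 3.8076%


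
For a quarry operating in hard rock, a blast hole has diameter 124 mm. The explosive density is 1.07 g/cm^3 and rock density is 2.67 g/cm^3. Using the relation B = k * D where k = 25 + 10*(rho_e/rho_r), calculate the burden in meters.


3.5969 m

First, compute k:
rho_e / rho_r = 1.07 / 2.67 = 0.4007490637
k = 25 + 10 * 0.4007490637 = 29.00749064
Then, compute burden:
B = k * D / 1000 = 29.00749064 * 124 / 1000
= 3596.928839 / 1000
= 3.5969 m


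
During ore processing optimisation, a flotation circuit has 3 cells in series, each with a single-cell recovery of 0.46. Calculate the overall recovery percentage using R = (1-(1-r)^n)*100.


84.2536%

Complement of single-cell recovery:
1 - r = 1 - 0.46 = 0.54
Raise to power n:
(1 - r)^3 = 0.54^3 = 0.157464
Overall recovery:
R = (1 - 0.157464) * 100
= 84.2536%


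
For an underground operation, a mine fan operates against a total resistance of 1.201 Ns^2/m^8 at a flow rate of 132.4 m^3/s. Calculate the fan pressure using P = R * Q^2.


21053.2418 Pa

Compute Q^2:
Q^2 = 132.4^2 = 17529.76
Compute pressure:
P = R * Q^2 = 1.201 * 17529.76
= 21053.2418 Pa


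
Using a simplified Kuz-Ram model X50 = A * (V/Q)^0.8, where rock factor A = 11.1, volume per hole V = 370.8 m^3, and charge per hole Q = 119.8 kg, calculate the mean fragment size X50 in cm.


27.4075 cm

Compute V/Q:
V/Q = 370.8 / 119.8 = 3.095158598
Raise to the power 0.8:
(V/Q)^0.8 = 3.095158598^0.8 = 2.469143473
Multiply by A:
X50 = 11.1 * 2.469143473
= 27.4075 cm


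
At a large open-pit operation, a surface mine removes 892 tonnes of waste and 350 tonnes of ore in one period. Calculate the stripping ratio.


2.5486

Stripping ratio = waste tonnage / ore tonnage
= 892 / 350
= 2.5486


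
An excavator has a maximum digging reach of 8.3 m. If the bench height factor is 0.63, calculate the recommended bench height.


Bench height = reach * factor
= 8.3 * 0.63
= 5.229 m

5.229 m


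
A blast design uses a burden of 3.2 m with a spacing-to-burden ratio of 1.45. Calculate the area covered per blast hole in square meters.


First, find the spacing:
Spacing = burden * ratio = 3.2 * 1.45
= 4.64 m
Then, calculate the area:
Area = burden * spacing = 3.2 * 4.64
= 14.848 m^2

14.848 m^2


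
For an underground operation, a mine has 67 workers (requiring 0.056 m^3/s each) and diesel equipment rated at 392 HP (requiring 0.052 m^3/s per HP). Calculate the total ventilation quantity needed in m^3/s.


Airflow for workers:
Q_people = 67 * 0.056 = 3.752 m^3/s
Airflow for diesel equipment:
Q_diesel = 392 * 0.052 = 20.384 m^3/s
Total ventilation:
Q_total = 3.752 + 20.384
= 24.136 m^3/s

24.136 m^3/s


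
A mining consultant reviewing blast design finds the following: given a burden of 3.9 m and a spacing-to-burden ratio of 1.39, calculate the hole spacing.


Spacing = burden * ratio
= 3.9 * 1.39
= 5.421 m

5.421 m


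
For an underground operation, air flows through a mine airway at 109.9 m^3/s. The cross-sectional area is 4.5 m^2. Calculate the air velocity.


Velocity = flow rate / cross-sectional area
= 109.9 / 4.5
= 24.4222 m/s

24.4222 m/s


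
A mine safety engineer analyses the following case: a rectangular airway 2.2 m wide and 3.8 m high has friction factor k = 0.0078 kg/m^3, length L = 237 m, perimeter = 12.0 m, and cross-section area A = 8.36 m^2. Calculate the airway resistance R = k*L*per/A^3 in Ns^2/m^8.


0.038 Ns^2/m^8

Compute the numerator:
k * L * per = 0.0078 * 237 * 12.0
= 22.1832
Compute the denominator:
A^3 = 8.36^3 = 584.277056
Resistance:
R = 22.1832 / 584.277056
= 0.038 Ns^2/m^8


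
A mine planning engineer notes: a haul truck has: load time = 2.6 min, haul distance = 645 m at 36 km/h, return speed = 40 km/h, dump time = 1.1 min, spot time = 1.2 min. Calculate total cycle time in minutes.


Convert haul speed to m/min: 36 * 1000/60 = 600 m/min
Haul time = 645 / 600 = 1.075 min
Convert return speed to m/min: 40 * 1000/60 = 666.6666667 m/min
Return time = 645 / 666.6666667 = 0.9675 min
Total cycle time:
= 2.6 + 1.075 + 1.1 + 0.9675 + 1.2
= 6.9425 min

6.9425 min


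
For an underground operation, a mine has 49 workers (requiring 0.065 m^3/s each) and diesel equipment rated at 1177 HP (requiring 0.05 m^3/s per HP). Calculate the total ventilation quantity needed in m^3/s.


62.035 m^3/s

Airflow for workers:
Q_people = 49 * 0.065 = 3.185 m^3/s
Airflow for diesel equipment:
Q_diesel = 1177 * 0.05 = 58.85 m^3/s
Total ventilation:
Q_total = 3.185 + 58.85
= 62.035 m^3/s


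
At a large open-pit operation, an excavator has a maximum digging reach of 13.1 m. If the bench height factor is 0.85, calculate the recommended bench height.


Bench height = reach * factor
= 13.1 * 0.85
= 11.135 m

11.135 m


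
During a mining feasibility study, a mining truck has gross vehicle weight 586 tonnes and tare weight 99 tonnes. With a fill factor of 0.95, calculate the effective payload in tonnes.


Maximum payload = gross - tare
= 586 - 99 = 487 tonnes
Effective payload = max payload * fill factor
= 487 * 0.95
= 462.65 tonnes

462.65 tonnes


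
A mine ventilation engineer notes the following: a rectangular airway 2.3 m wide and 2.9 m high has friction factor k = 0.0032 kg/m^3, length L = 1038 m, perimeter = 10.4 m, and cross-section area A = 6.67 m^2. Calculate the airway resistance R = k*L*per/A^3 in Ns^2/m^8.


0.1164 Ns^2/m^8

Compute the numerator:
k * L * per = 0.0032 * 1038 * 10.4
= 34.54464
Compute the denominator:
A^3 = 6.67^3 = 296.740963
Resistance:
R = 34.54464 / 296.740963
= 0.1164 Ns^2/m^8


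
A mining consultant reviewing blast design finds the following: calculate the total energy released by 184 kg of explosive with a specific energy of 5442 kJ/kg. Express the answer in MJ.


Energy = mass * specific_energy / 1000
= 184 * 5442 / 1000
= 1001328 / 1000
= 1001.328 MJ

1001.328 MJ


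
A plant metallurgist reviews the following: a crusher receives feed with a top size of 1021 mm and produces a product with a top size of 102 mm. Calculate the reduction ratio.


Reduction ratio = feed size / product size
= 1021 / 102
= 10.0098

10.0098


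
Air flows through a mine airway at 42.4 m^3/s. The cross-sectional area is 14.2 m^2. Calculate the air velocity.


2.9859 m/s

Velocity = flow rate / cross-sectional area
= 42.4 / 14.2
= 2.9859 m/s


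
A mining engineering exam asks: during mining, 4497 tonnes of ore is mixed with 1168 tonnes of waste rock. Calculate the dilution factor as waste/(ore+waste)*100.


Total material = ore + waste
= 4497 + 1168 = 5665 tonnes
Dilution = waste / total * 100
= 1168 / 5665 * 100
= 0.2061782877 * 100
= 20.6178%

20.6178%


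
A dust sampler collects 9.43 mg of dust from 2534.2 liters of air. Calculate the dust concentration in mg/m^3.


Convert liters to m^3: 1 m^3 = 1000 L
Concentration = mass / volume * 1000
= 9.43 / 2534.2 * 1000
= 0.003721095415 * 1000
= 3.7211 mg/m^3

3.7211 mg/m^3


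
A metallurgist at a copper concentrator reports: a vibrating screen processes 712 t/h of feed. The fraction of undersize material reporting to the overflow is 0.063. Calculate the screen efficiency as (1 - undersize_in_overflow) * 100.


93.7%

Screen efficiency = (1 - fraction of undersize in overflow) * 100
= (1 - 0.063) * 100
= 0.937 * 100
= 93.7%


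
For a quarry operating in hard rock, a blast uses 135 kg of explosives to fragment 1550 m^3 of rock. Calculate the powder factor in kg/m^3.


0.0871 kg/m^3

Powder factor = explosive mass / rock volume
= 135 / 1550
= 0.0871 kg/m^3


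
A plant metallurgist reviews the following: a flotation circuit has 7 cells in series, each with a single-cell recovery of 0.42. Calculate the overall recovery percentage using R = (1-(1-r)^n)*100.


Complement of single-cell recovery:
1 - r = 1 - 0.42 = 0.58
Raise to power n:
(1 - r)^7 = 0.58^7 = 0.02207984168
Overall recovery:
R = (1 - 0.02207984168) * 100
= 97.792%

97.792%


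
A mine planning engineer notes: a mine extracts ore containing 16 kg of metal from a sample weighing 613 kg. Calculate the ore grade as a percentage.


Ore grade = (metal mass / ore mass) * 100
= (16 / 613) * 100
= 0.02610114192 * 100
= 2.6101%

2.6101%


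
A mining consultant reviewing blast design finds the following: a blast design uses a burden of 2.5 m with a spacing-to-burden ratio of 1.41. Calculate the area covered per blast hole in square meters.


First, find the spacing:
Spacing = burden * ratio = 2.5 * 1.41
= 3.525 m
Then, calculate the area:
Area = burden * spacing = 2.5 * 3.525
= 8.8125 m^2

8.8125 m^2


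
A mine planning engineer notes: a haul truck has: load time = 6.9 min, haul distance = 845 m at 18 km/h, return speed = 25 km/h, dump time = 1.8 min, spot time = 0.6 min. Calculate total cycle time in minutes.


14.1447 min

Convert haul speed to m/min: 18 * 1000/60 = 300 m/min
Haul time = 845 / 300 = 2.816666667 min
Convert return speed to m/min: 25 * 1000/60 = 416.6666667 m/min
Return time = 845 / 416.6666667 = 2.028 min
Total cycle time:
= 6.9 + 2.816666667 + 1.8 + 2.028 + 0.6
= 14.1447 min


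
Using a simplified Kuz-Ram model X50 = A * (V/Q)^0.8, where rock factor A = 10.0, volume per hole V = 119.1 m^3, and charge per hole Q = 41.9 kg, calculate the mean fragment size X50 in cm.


Compute V/Q:
V/Q = 119.1 / 41.9 = 2.8424821
Raise to the power 0.8:
(V/Q)^0.8 = 2.8424821^0.8 = 2.306525131
Multiply by A:
X50 = 10.0 * 2.306525131
= 23.0653 cm

23.0653 cm


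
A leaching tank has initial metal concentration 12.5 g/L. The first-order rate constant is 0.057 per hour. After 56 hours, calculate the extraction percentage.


Compute the exponent:
-k * t = -0.057 * 56 = -3.192
Remaining concentration:
C = 12.5 * exp(-3.192)
= 12.5 * 0.04108960949
= 0.5136201186 g/L
Extracted = 12.5 - 0.5136201186 = 11.98637988 g/L
Extraction % = 11.98637988 / 12.5 * 100
= 95.891%

95.891%


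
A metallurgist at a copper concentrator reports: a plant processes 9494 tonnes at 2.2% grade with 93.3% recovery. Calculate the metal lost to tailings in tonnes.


13.9942 tonnes

Total metal in feed:
= 9494 * 2.2 / 100 = 208.868 tonnes
Metal recovered:
= 208.868 * 93.3 / 100 = 194.873844 tonnes
Metal lost to tailings:
= 208.868 - 194.873844
= 13.9942 tonnes


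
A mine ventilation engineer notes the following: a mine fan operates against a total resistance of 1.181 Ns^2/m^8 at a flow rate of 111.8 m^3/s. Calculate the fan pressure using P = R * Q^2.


14761.6024 Pa

Compute Q^2:
Q^2 = 111.8^2 = 12499.24
Compute pressure:
P = R * Q^2 = 1.181 * 12499.24
= 14761.6024 Pa


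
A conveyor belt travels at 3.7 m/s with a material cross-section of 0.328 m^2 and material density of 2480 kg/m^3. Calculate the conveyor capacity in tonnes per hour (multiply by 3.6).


Volumetric flow = speed * area
= 3.7 * 0.328 = 1.2136 m^3/s
Mass flow = volumetric * density
= 1.2136 * 2480 = 3009.728 kg/s
Convert to t/h: multiply by 3.6
Capacity = 3009.728 * 3.6
= 10835.0208 t/h

10835.0208 t/h


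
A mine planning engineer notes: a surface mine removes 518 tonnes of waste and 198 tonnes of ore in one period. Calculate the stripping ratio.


Stripping ratio = waste tonnage / ore tonnage
= 518 / 198
= 2.6162

2.6162


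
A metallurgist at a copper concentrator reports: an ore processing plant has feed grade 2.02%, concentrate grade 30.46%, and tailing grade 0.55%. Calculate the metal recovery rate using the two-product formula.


74.1105%

Using the two-product formula:
R = 100 * c * (f - t) / (f * (c - t))
Numerator = 100 * 30.46 * (2.02 - 0.55)
= 100 * 30.46 * 1.47
= 4477.62
Denominator = 2.02 * (30.46 - 0.55)
= 2.02 * 29.91
= 60.4182
R = 4477.62 / 60.4182
= 74.1105%


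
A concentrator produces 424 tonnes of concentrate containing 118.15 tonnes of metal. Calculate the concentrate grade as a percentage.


Grade = (metal in concentrate / concentrate mass) * 100
= (118.15 / 424) * 100
= 0.2786556604 * 100
= 27.8656%

27.8656%


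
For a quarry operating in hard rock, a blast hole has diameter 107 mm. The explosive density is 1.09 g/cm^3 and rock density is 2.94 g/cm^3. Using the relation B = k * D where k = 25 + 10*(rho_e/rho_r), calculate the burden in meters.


First, compute k:
rho_e / rho_r = 1.09 / 2.94 = 0.3707482993
k = 25 + 10 * 0.3707482993 = 28.70748299
Then, compute burden:
B = k * D / 1000 = 28.70748299 * 107 / 1000
= 3071.70068 / 1000
= 3.0717 m

3.0717 m


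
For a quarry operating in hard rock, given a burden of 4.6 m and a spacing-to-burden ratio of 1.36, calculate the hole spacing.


Spacing = burden * ratio
= 4.6 * 1.36
= 6.256 m

6.256 m


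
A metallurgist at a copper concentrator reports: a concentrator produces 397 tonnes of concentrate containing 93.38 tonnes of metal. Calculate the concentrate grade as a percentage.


Grade = (metal in concentrate / concentrate mass) * 100
= (93.38 / 397) * 100
= 0.2352141058 * 100
= 23.5214%

23.5214%


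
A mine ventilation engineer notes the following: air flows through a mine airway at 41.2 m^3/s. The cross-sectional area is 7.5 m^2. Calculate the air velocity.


5.4933 m/s

Velocity = flow rate / cross-sectional area
= 41.2 / 7.5
= 5.4933 m/s


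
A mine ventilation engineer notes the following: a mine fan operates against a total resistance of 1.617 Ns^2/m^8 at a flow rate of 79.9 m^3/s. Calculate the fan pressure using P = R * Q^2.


10322.9442 Pa

Compute Q^2:
Q^2 = 79.9^2 = 6384.01
Compute pressure:
P = R * Q^2 = 1.617 * 6384.01
= 10322.9442 Pa


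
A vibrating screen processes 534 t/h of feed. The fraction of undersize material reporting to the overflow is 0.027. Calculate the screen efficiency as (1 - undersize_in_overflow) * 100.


Screen efficiency = (1 - fraction of undersize in overflow) * 100
= (1 - 0.027) * 100
= 0.973 * 100
= 97.3%

97.3%


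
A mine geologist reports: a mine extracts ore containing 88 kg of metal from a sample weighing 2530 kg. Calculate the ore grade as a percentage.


3.4783%

Ore grade = (metal mass / ore mass) * 100
= (88 / 2530) * 100
= 0.0347826087 * 100
= 3.4783%


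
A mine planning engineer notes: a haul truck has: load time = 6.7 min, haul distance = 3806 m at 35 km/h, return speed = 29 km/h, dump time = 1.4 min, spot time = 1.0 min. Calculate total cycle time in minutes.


23.4991 min

Convert haul speed to m/min: 35 * 1000/60 = 583.3333333 m/min
Haul time = 3806 / 583.3333333 = 6.524571429 min
Convert return speed to m/min: 29 * 1000/60 = 483.3333333 m/min
Return time = 3806 / 483.3333333 = 7.874482759 min
Total cycle time:
= 6.7 + 6.524571429 + 1.4 + 7.874482759 + 1.0
= 23.4991 min


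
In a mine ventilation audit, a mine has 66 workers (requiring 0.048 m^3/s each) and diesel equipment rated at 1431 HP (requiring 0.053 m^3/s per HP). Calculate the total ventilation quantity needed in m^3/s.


79.011 m^3/s

Airflow for workers:
Q_people = 66 * 0.048 = 3.168 m^3/s
Airflow for diesel equipment:
Q_diesel = 1431 * 0.053 = 75.843 m^3/s
Total ventilation:
Q_total = 3.168 + 75.843
= 79.011 m^3/s


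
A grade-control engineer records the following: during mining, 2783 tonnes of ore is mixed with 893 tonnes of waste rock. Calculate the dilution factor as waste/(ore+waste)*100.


24.2927%

Total material = ore + waste
= 2783 + 893 = 3676 tonnes
Dilution = waste / total * 100
= 893 / 3676 * 100
= 0.2429270947 * 100
= 24.2927%


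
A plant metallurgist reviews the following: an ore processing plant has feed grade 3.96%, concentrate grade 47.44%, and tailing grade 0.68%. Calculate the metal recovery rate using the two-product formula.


Using the two-product formula:
R = 100 * c * (f - t) / (f * (c - t))
Numerator = 100 * 47.44 * (3.96 - 0.68)
= 100 * 47.44 * 3.28
= 15560.32
Denominator = 3.96 * (47.44 - 0.68)
= 3.96 * 46.76
= 185.1696
R = 15560.32 / 185.1696
= 84.0328%

84.0328%


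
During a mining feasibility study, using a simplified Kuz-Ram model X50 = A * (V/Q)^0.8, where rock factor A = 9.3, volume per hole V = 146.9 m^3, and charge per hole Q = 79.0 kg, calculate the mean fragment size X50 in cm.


15.2756 cm

Compute V/Q:
V/Q = 146.9 / 79.0 = 1.859493671
Raise to the power 0.8:
(V/Q)^0.8 = 1.859493671^0.8 = 1.642539278
Multiply by A:
X50 = 9.3 * 1.642539278
= 15.2756 cm


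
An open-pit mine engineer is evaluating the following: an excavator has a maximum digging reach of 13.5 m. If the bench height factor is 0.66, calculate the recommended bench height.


8.91 m

Bench height = reach * factor
= 13.5 * 0.66
= 8.91 m


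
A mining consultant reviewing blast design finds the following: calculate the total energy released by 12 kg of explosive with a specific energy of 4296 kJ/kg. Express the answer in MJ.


Energy = mass * specific_energy / 1000
= 12 * 4296 / 1000
= 51552 / 1000
= 51.552 MJ

51.552 MJ


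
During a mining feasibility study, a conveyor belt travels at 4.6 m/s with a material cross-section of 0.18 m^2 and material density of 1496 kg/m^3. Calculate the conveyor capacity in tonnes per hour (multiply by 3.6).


Volumetric flow = speed * area
= 4.6 * 0.18 = 0.828 m^3/s
Mass flow = volumetric * density
= 0.828 * 1496 = 1238.688 kg/s
Convert to t/h: multiply by 3.6
Capacity = 1238.688 * 3.6
= 4459.2768 t/h

4459.2768 t/h


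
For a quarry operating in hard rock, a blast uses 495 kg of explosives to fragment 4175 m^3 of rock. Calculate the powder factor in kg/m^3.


Powder factor = explosive mass / rock volume
= 495 / 4175
= 0.1186 kg/m^3

0.1186 kg/m^3


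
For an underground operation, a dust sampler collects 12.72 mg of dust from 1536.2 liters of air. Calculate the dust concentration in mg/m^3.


Convert liters to m^3: 1 m^3 = 1000 L
Concentration = mass / volume * 1000
= 12.72 / 1536.2 * 1000
= 0.008280171853 * 1000
= 8.2802 mg/m^3

8.2802 mg/m^3


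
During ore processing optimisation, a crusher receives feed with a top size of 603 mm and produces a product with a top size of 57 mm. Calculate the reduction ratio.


10.5789

Reduction ratio = feed size / product size
= 603 / 57
= 10.5789


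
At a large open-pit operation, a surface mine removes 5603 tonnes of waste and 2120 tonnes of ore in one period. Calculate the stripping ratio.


2.6429

Stripping ratio = waste tonnage / ore tonnage
= 5603 / 2120
= 2.6429


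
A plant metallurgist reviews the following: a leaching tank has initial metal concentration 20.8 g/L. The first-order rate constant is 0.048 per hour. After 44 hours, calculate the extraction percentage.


Compute the exponent:
-k * t = -0.048 * 44 = -2.112
Remaining concentration:
C = 20.8 * exp(-2.112)
= 20.8 * 0.1209957328
= 2.516711243 g/L
Extracted = 20.8 - 2.516711243 = 18.28328876 g/L
Extraction % = 18.28328876 / 20.8 * 100
= 87.9004%

87.9004%


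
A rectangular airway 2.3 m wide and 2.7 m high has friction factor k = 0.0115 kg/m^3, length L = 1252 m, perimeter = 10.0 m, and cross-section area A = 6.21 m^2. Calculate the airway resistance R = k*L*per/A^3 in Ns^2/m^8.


Compute the numerator:
k * L * per = 0.0115 * 1252 * 10.0
= 143.98
Compute the denominator:
A^3 = 6.21^3 = 239.483061
Resistance:
R = 143.98 / 239.483061
= 0.6012 Ns^2/m^8

0.6012 Ns^2/m^8


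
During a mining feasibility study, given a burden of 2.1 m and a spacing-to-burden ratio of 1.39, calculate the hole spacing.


2.919 m

Spacing = burden * ratio
= 2.1 * 1.39
= 2.919 m


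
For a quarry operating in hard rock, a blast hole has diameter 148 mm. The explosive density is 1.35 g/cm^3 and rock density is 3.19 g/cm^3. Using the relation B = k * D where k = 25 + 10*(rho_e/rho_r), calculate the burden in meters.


4.3263 m

First, compute k:
rho_e / rho_r = 1.35 / 3.19 = 0.4231974922
k = 25 + 10 * 0.4231974922 = 29.23197492
Then, compute burden:
B = k * D / 1000 = 29.23197492 * 148 / 1000
= 4326.332288 / 1000
= 4.3263 m


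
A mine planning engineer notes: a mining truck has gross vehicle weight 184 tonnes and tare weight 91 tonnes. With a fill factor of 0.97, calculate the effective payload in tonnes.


90.21 tonnes

Maximum payload = gross - tare
= 184 - 91 = 93 tonnes
Effective payload = max payload * fill factor
= 93 * 0.97
= 90.21 tonnes


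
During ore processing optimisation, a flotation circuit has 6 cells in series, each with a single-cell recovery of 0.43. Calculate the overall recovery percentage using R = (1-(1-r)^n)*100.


96.5704%

Complement of single-cell recovery:
1 - r = 1 - 0.43 = 0.57
Raise to power n:
(1 - r)^6 = 0.57^6 = 0.03429644725
Overall recovery:
R = (1 - 0.03429644725) * 100
= 96.5704%


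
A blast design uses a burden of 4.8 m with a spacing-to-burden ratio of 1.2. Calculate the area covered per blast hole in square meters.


27.648 m^2

First, find the spacing:
Spacing = burden * ratio = 4.8 * 1.2
= 5.76 m
Then, calculate the area:
Area = burden * spacing = 4.8 * 5.76
= 27.648 m^2


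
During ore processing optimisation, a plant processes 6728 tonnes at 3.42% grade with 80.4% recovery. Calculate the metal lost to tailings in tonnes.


Total metal in feed:
= 6728 * 3.42 / 100 = 230.0976 tonnes
Metal recovered:
= 230.0976 * 80.4 / 100 = 184.9984704 tonnes
Metal lost to tailings:
= 230.0976 - 184.9984704
= 45.0991 tonnes

45.0991 tonnes


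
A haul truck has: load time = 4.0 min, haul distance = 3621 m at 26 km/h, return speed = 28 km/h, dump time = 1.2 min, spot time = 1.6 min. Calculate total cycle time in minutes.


22.9154 min

Convert haul speed to m/min: 26 * 1000/60 = 433.3333333 m/min
Haul time = 3621 / 433.3333333 = 8.356153846 min
Convert return speed to m/min: 28 * 1000/60 = 466.6666667 m/min
Return time = 3621 / 466.6666667 = 7.759285714 min
Total cycle time:
= 4.0 + 8.356153846 + 1.2 + 7.759285714 + 1.6
= 22.9154 min


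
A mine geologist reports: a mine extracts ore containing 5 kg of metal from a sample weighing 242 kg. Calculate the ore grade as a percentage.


2.0661%

Ore grade = (metal mass / ore mass) * 100
= (5 / 242) * 100
= 0.02066115702 * 100
= 2.0661%


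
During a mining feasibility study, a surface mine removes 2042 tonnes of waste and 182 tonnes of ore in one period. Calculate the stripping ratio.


11.2198

Stripping ratio = waste tonnage / ore tonnage
= 2042 / 182
= 11.2198


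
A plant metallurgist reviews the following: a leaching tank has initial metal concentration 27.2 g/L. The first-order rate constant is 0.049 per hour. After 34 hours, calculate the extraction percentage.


Compute the exponent:
-k * t = -0.049 * 34 = -1.666
Remaining concentration:
C = 27.2 * exp(-1.666)
= 27.2 * 0.1890015619
= 5.140842483 g/L
Extracted = 27.2 - 5.140842483 = 22.05915752 g/L
Extraction % = 22.05915752 / 27.2 * 100
= 81.0998%

81.0998%


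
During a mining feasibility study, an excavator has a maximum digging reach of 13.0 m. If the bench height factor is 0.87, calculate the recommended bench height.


11.31 m

Bench height = reach * factor
= 13.0 * 0.87
= 11.31 m


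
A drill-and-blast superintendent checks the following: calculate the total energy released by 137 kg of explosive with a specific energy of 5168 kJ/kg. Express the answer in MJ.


Energy = mass * specific_energy / 1000
= 137 * 5168 / 1000
= 708016 / 1000
= 708.016 MJ

708.016 MJ


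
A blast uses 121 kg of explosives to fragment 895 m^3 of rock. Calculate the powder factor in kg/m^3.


0.1352 kg/m^3

Powder factor = explosive mass / rock volume
= 121 / 895
= 0.1352 kg/m^3


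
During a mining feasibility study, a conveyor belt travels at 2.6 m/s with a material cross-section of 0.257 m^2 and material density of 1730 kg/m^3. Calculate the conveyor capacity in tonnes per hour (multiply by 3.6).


4161.5496 t/h

Volumetric flow = speed * area
= 2.6 * 0.257 = 0.6682 m^3/s
Mass flow = volumetric * density
= 0.6682 * 1730 = 1155.986 kg/s
Convert to t/h: multiply by 3.6
Capacity = 1155.986 * 3.6
= 4161.5496 t/h


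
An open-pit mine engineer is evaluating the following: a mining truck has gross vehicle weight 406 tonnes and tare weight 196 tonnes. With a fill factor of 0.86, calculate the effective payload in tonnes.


Maximum payload = gross - tare
= 406 - 196 = 210 tonnes
Effective payload = max payload * fill factor
= 210 * 0.86
= 180.6 tonnes

180.6 tonnes


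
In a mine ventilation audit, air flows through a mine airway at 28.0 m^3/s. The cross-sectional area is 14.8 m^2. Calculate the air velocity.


1.8919 m/s

Velocity = flow rate / cross-sectional area
= 28.0 / 14.8
= 1.8919 m/s


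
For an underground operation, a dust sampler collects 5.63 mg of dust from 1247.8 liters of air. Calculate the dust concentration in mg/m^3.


Convert liters to m^3: 1 m^3 = 1000 L
Concentration = mass / volume * 1000
= 5.63 / 1247.8 * 1000
= 0.004511941016 * 1000
= 4.5119 mg/m^3

4.5119 mg/m^3


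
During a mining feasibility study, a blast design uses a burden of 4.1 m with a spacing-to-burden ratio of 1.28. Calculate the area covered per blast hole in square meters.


21.5168 m^2

First, find the spacing:
Spacing = burden * ratio = 4.1 * 1.28
= 5.248 m
Then, calculate the area:
Area = burden * spacing = 4.1 * 5.248
= 21.5168 m^2


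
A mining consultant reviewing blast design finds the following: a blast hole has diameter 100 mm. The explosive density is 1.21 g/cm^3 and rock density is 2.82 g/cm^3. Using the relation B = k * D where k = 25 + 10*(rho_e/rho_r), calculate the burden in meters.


2.9291 m

First, compute k:
rho_e / rho_r = 1.21 / 2.82 = 0.4290780142
k = 25 + 10 * 0.4290780142 = 29.29078014
Then, compute burden:
B = k * D / 1000 = 29.29078014 * 100 / 1000
= 2929.078014 / 1000
= 2.9291 m


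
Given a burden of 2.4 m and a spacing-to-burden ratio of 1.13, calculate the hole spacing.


Spacing = burden * ratio
= 2.4 * 1.13
= 2.712 m

2.712 m


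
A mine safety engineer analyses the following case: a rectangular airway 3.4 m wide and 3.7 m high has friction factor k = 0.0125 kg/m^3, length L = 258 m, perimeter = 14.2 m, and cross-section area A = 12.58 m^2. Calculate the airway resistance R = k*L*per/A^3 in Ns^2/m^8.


Compute the numerator:
k * L * per = 0.0125 * 258 * 14.2
= 45.795
Compute the denominator:
A^3 = 12.58^3 = 1990.865512
Resistance:
R = 45.795 / 1990.865512
= 0.023 Ns^2/m^8

0.023 Ns^2/m^8


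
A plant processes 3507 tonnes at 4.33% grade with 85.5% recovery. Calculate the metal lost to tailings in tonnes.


22.0187 tonnes

Total metal in feed:
= 3507 * 4.33 / 100 = 151.8531 tonnes
Metal recovered:
= 151.8531 * 85.5 / 100 = 129.8344005 tonnes
Metal lost to tailings:
= 151.8531 - 129.8344005
= 22.0187 tonnes


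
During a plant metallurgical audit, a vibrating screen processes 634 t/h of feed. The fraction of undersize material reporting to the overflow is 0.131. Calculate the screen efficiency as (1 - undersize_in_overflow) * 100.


86.9%

Screen efficiency = (1 - fraction of undersize in overflow) * 100
= (1 - 0.131) * 100
= 0.869 * 100
= 86.9%


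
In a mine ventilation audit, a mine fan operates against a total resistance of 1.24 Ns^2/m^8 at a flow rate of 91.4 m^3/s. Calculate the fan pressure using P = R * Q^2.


10358.9104 Pa

Compute Q^2:
Q^2 = 91.4^2 = 8353.96
Compute pressure:
P = R * Q^2 = 1.24 * 8353.96
= 10358.9104 Pa


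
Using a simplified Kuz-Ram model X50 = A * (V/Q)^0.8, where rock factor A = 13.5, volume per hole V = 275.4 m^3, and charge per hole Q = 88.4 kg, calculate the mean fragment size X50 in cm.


33.5076 cm

Compute V/Q:
V/Q = 275.4 / 88.4 = 3.115384615
Raise to the power 0.8:
(V/Q)^0.8 = 3.115384615^0.8 = 2.482043203
Multiply by A:
X50 = 13.5 * 2.482043203
= 33.5076 cm
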